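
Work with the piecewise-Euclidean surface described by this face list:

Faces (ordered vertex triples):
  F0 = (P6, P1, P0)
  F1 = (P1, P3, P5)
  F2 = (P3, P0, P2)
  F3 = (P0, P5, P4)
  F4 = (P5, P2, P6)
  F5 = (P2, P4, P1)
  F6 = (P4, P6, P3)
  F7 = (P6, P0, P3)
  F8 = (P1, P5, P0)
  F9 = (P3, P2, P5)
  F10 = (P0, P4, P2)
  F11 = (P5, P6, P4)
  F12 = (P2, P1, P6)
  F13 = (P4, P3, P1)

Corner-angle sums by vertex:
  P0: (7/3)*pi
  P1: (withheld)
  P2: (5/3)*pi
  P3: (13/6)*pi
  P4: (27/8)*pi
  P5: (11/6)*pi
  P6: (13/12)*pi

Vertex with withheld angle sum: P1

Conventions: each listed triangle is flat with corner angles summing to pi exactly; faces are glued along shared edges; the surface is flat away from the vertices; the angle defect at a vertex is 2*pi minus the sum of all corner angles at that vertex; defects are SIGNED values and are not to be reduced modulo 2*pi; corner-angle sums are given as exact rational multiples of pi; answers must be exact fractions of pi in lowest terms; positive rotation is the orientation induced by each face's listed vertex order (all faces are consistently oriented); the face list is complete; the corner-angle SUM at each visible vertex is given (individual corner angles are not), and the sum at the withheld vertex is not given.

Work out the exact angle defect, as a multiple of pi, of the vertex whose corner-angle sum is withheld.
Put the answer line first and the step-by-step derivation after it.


Answer: defect(P1) = (11/24)*pi

V = 7, E = 21, F = 14; chi = V - E + F = 0
Gauss-Bonnet: total defect = 2*pi*chi = 0; visible defects sum to (-11/24)*pi


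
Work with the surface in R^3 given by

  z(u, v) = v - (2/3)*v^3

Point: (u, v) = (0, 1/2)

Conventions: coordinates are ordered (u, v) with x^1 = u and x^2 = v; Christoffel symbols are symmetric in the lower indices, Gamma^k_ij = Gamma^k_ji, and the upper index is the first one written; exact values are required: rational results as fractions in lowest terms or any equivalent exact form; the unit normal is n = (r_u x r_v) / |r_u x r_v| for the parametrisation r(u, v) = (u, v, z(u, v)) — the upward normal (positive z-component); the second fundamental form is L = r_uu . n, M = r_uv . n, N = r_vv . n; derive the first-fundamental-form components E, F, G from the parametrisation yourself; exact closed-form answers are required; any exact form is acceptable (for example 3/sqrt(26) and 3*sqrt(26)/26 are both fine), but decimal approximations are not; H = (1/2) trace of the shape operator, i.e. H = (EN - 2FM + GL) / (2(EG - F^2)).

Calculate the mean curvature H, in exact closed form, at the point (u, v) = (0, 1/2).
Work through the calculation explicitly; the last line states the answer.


z_u = 0, z_v = 1/2, z_uu = 0, z_uv = 0, z_vv = -2
E = 1, F = 0, G = 5/4; answer radicand W^2 = 5/4
unnormalised second-form numerators: l = 0, m = 0, n = -2; L = l/sqrt(5/4), and similarly M = m/sqrt(W^2), N = n/sqrt(W^2)
H = (E*n - 2*F*m + G*l) / (2*(EG - F^2)*sqrt(W^2)); E*n - 2*F*m + G*l = -2, EG - F^2 = 5/4, so H = (-4/5)/sqrt(5/4)

Answer: H = -8*sqrt(5)/25


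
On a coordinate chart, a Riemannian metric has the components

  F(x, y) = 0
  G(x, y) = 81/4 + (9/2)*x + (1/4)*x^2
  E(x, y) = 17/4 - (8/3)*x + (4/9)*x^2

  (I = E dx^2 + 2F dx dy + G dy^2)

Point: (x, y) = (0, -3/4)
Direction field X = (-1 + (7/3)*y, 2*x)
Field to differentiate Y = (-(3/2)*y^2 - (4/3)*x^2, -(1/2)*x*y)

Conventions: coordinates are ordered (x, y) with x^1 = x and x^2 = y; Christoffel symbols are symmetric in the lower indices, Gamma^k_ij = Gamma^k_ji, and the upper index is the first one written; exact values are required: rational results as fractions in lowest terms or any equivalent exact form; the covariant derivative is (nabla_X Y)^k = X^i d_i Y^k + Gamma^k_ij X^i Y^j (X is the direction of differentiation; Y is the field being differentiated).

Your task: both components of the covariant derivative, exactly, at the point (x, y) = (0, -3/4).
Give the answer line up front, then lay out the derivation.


Answer: (nabla_X Y)^x = -99/136, (nabla_X Y)^y = -33/32

E = 17/4, F = 0, G = 81/4 at the point
E_x = -8/3, E_y = 0, F_x = 0, F_y = 0, G_x = 9/2, G_y = 0
EG - F^2 = 1377/16;  g^inv = (16/1377) * [[81/4, 0], [0, 17/4]]
first-kind symbols [ij,l] = (1/2)(d_i g_jl + d_j g_il - d_l g_ij): [xx,x] = E_x/2 = -4/3, [xx,y] = F_x - E_y/2 = 0, [xy,x] = E_y/2 = 0, [xy,y] = G_x/2 = 9/4, [yy,x] = F_y - G_x/2 = -9/4, [yy,y] = G_y/2 = 0
Gamma^x_ij = (G*[ij,x] - F*[ij,y])/(EG - F^2), Gamma^y_ij = (E*[ij,y] - F*[ij,x])/(EG - F^2)
Gamma_xxx = -16/51, Gamma_xxy = 0, Gamma_xyy = -9/17, Gamma_yxx = 0, Gamma_yxy = 1/9, Gamma_yyy = 0
X = (-11/4, 0), Y = (-27/32, 0) at the point


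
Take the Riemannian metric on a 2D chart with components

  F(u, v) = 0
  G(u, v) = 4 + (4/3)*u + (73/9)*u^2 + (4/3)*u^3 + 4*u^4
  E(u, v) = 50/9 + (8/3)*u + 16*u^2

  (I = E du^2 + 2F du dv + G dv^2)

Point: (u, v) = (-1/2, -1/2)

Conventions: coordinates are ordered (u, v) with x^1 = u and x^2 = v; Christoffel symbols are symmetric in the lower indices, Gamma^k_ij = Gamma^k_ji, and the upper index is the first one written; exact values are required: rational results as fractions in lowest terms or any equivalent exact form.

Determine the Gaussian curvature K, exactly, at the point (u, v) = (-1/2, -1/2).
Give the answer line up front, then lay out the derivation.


Answer: K = -189/1369

E = 74/9, F = 0, G = 49/9, EG - F^2 = 3626/81 at the point
E_u = -40/3, E_v = 0, F_u = 0, F_v = 0, G_u = -70/9, G_v = 0
E_vv = 0, F_uv = 0, G_uu = 218/9
Evaluate Brioschi's two determinant matrices M1, M2 and divide by (EG - F^2)^2.
M1 = [[-E_vv/2 + F_uv - G_uu/2, E_u/2, F_u - E_v/2], [F_v - G_u/2, E, F], [G_v/2, F, G]] = [[-109/9, -20/3, 0], [35/9, 74/9, 0], [0, 0, 49/9]]; det M1 = -292334/729
M2 = [[0, E_v/2, G_u/2], [E_v/2, E, F], [G_u/2, F, G]] = [[0, 0, -35/9], [0, 74/9, 0], [-35/9, 0, 49/9]]; det M2 = -90650/729
det M1 - det M2 = -67228/243; K = -67228/243 / (3626/81)^2 = -189/1369


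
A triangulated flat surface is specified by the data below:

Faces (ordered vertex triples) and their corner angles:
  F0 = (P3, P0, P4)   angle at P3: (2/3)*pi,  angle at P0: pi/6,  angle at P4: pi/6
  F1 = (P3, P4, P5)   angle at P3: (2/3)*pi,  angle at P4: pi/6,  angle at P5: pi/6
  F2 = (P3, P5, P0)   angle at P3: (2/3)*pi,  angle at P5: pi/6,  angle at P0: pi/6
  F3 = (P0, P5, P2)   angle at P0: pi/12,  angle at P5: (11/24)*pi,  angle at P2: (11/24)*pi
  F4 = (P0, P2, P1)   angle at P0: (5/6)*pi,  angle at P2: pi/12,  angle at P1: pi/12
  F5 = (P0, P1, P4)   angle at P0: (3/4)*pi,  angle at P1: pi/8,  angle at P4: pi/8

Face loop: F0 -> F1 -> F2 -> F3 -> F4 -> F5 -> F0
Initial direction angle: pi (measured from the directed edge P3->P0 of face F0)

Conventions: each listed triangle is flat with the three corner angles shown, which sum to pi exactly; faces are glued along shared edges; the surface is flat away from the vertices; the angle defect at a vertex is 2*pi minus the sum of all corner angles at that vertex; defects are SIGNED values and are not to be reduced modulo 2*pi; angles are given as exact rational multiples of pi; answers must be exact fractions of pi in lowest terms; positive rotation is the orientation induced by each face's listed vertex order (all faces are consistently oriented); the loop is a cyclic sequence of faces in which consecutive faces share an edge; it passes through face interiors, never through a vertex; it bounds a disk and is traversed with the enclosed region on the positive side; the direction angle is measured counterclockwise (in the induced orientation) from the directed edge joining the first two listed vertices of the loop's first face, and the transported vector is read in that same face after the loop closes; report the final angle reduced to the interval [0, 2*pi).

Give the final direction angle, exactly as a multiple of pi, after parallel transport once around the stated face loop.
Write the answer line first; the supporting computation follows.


Answer: final direction angle = pi

enclosed vertex P0: corner angles sum to 2*pi, defect = 2*pi - 2*pi = 0
enclosed vertex P3: corner angles sum to 2*pi, defect = 2*pi - 2*pi = 0
final direction = starting direction + enclosed defect total, reduced mod 2*pi (induced orientation)
final angle = pi + 0 = pi (mod 2*pi)


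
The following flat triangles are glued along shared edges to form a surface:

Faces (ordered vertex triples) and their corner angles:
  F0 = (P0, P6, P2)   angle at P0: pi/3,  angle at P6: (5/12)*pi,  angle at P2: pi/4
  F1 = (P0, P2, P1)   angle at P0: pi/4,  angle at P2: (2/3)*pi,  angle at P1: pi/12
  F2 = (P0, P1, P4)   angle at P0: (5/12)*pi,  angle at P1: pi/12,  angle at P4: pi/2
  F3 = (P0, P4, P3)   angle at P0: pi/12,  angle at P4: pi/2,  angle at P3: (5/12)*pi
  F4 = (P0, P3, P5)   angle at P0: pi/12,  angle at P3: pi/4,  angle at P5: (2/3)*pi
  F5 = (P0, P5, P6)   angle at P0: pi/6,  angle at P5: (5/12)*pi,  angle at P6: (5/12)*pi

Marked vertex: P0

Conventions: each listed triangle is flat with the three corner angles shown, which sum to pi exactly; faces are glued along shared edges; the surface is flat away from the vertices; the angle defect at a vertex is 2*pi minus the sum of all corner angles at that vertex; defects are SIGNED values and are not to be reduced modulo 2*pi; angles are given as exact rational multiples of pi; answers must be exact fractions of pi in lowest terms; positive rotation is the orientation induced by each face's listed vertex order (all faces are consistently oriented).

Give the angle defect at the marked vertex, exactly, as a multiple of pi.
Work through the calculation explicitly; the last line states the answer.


Sum of corner angles at P0: (4/3)*pi
defect = 2*pi - (4/3)*pi

Answer: defect(P0) = (2/3)*pi


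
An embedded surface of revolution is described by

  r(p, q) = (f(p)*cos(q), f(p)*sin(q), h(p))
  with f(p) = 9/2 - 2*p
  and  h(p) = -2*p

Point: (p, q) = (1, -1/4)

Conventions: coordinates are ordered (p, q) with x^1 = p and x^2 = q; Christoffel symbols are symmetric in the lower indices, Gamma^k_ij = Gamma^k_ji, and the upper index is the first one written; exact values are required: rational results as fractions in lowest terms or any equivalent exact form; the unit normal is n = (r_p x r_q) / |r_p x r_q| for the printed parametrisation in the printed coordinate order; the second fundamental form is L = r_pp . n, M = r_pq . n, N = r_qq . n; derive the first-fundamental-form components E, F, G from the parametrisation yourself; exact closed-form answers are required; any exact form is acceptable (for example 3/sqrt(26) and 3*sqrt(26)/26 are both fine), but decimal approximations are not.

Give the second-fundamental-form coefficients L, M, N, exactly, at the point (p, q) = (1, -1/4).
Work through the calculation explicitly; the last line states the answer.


f = 5/2, f' = -2, f'' = 0, h' = -2, h'' = 0
E = 8, F = 0, G = 25/4; answer radicand W^2 = 8
unnormalised second-form numerators: l = 0, m = 0, n = -5; L = l/sqrt(8), and similarly M = m/sqrt(W^2), N = n/sqrt(W^2)

Answer: L = 0, M = 0, N = -5*sqrt(2)/4


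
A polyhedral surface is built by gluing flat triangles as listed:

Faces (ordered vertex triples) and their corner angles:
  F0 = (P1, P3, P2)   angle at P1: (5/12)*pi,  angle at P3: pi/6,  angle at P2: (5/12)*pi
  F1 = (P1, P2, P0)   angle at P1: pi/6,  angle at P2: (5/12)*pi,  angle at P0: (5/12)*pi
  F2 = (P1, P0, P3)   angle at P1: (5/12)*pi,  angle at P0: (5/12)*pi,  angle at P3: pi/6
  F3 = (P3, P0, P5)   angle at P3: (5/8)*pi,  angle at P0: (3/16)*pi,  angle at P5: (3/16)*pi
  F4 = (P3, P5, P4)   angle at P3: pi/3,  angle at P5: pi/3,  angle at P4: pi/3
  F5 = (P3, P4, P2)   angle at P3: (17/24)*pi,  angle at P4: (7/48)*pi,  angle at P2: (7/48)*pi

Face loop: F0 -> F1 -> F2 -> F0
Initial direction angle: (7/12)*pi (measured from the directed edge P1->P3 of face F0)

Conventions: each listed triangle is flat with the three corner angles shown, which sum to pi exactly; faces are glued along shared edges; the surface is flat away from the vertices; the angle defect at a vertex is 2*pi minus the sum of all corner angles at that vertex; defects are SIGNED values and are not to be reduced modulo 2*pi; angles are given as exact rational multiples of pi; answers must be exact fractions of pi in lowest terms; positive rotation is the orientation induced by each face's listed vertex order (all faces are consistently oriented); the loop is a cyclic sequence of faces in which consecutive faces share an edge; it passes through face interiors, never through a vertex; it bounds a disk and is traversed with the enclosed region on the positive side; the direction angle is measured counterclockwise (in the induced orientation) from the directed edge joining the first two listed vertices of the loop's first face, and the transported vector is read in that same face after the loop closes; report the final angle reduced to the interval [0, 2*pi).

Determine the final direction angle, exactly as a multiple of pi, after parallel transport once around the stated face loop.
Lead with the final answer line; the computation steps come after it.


Answer: final direction angle = (19/12)*pi

enclosed vertex P1: corner angles sum to pi, defect = 2*pi - pi = pi
holonomy = initial angle + sum of enclosed defects (mod 2*pi), positive in the induced orientation
final angle = (7/12)*pi + pi = (19/12)*pi (mod 2*pi)


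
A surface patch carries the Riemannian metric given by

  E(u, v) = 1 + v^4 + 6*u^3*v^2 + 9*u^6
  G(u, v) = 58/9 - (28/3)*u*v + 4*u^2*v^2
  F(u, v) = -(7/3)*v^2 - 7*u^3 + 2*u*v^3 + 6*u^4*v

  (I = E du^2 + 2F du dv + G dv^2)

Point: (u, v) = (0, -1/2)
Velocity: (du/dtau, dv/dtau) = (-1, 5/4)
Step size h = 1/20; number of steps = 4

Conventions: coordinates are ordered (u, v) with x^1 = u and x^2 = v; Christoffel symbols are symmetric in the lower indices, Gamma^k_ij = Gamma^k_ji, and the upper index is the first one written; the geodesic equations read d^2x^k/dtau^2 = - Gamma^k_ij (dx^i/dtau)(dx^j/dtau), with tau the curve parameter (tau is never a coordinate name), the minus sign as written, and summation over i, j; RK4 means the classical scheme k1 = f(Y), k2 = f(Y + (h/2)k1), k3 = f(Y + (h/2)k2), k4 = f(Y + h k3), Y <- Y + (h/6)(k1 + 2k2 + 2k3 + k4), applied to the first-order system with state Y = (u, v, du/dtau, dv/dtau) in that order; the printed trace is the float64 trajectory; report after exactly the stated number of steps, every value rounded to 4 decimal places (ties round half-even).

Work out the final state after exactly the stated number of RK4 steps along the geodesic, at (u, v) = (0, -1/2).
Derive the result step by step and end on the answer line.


f(Y) = (du/dtau, dv/dtau, -Gamma^u_ij Y'^i Y'^j, -Gamma^v_ij Y'^i Y'^j) with the Gammas evaluated at the stage position; h = 0.050000; intermediate values shown to 6 dp
step 0: u = 0.0000, v = -0.5000, du/dtau = -1.0000, dv/dtau = 1.2500
step 1:
  k1: at (u, v) = (0.000000, -0.500000), (du/dtau, dv/dtau) = (-1.000000, 1.250000); Gamma_uuu = 0.000000, Gamma_uuv = -0.038420, Gamma_uvv = 0.000000, Gamma_vuu = 0.000000, Gamma_vuv = 0.358591, Gamma_vvv = 0.000000; k1 = (-1.000000, 1.250000, -0.096051, 0.896478)
  k2: at (u, v) = (-0.025000, -0.468750), (du/dtau, dv/dtau) = (-1.002401, 1.272412); Gamma_uuu = 0.000194, Gamma_uuv = -0.032261, Gamma_uvv = -0.001721, Gamma_vuu = -0.002035, Gamma_vuv = 0.339218, Gamma_vvv = 0.018092; k2 = (-1.002401, 1.272412, -0.079704, 0.838078)
  k3: at (u, v) = (-0.025060, -0.468190), (du/dtau, dv/dtau) = (-1.001993, 1.270952); Gamma_uuu = 0.000194, Gamma_uuv = -0.032147, Gamma_uvv = -0.001721, Gamma_vuu = -0.002045, Gamma_vuv = 0.338828, Gamma_vvv = 0.018136; k3 = (-1.001993, 1.270952, -0.079293, 0.835742)
  k4: at (u, v) = (-0.050100, -0.436452), (du/dtau, dv/dtau) = (-1.003965, 1.291787); Gamma_uuu = 0.000684, Gamma_uuv = -0.026432, Gamma_uvv = -0.003034, Gamma_vuu = -0.008238, Gamma_vuv = 0.318329, Gamma_vvv = 0.036540; k4 = (-1.003965, 1.291787, -0.064186, 0.773016)
  Y <- Y + (h/6)(k1 + 2k2 + 2k3 + k4): u = -0.0501, v = -0.4364, du/dtau = -1.0040, dv/dtau = 1.2918
step 2:
  k1: at (u, v) = (-0.050106, -0.436429), (du/dtau, dv/dtau) = (-1.003985, 1.291809); Gamma_uuu = 0.000684, Gamma_uuv = -0.026428, Gamma_uvv = -0.003034, Gamma_vuu = -0.008240, Gamma_vuv = 0.318313, Gamma_vvv = 0.036545; k1 = (-1.003985, 1.291809, -0.064178, 0.772997)
  k2: at (u, v) = (-0.075206, -0.404134), (du/dtau, dv/dtau) = (-1.005590, 1.311134); Gamma_uuu = 0.001332, Gamma_uuv = -0.021157, Gamma_uvv = -0.003937, Gamma_vuu = -0.018686, Gamma_vuv = 0.296706, Gamma_vvv = 0.055214; k2 = (-1.005590, 1.311134, -0.050369, 0.706370)
  k3: at (u, v) = (-0.075246, -0.403651), (du/dtau, dv/dtau) = (-1.005244, 1.309469); Gamma_uuu = 0.001331, Gamma_uuv = -0.021081, Gamma_uvv = -0.003930, Gamma_vuu = -0.018706, Gamma_vuv = 0.296354, Gamma_vvv = 0.055244; k3 = (-1.005244, 1.309469, -0.050104, 0.704377)
  k4: at (u, v) = (-0.100368, -0.370956), (du/dtau, dv/dtau) = (-1.006490, 1.327028); Gamma_uuu = 0.001993, Gamma_uuv = -0.016313, Gamma_uvv = -0.004414, Gamma_vuu = -0.033461, Gamma_vuv = 0.273810, Gamma_vvv = 0.074084; k4 = (-1.006490, 1.327028, -0.037822, 0.634858)
  Y <- Y + (h/6)(k1 + 2k2 + 2k3 + k4): u = -0.1004, v = -0.3709, du/dtau = -1.0065, dv/dtau = 1.3271
step 3:
  k1: at (u, v) = (-0.100374, -0.370929), (du/dtau, dv/dtau) = (-1.006510, 1.327054); Gamma_uuu = 0.001993, Gamma_uuv = -0.016309, Gamma_uvv = -0.004413, Gamma_vuu = -0.033464, Gamma_vuv = 0.273790, Gamma_vvv = 0.074088; k1 = (-1.006510, 1.327054, -0.037815, 0.634826)
  k2: at (u, v) = (-0.125537, -0.337752), (du/dtau, dv/dtau) = (-1.007455, 1.342925); Gamma_uuu = 0.002528, Gamma_uuv = -0.012039, Gamma_uvv = -0.004475, Gamma_vuu = -0.052562, Gamma_vuv = 0.250329, Gamma_vvv = 0.093043; k2 = (-1.007455, 1.342925, -0.027073, 0.562908)
  k3: at (u, v) = (-0.125561, -0.337356), (du/dtau, dv/dtau) = (-1.007187, 1.341127); Gamma_uuu = 0.002522, Gamma_uuv = -0.011994, Gamma_uvv = -0.004464, Gamma_vuu = -0.052581, Gamma_vuv = 0.250031, Gamma_vvv = 0.093059; k3 = (-1.007187, 1.341127, -0.026933, 0.561427)
  k4: at (u, v) = (-0.150733, -0.303872), (du/dtau, dv/dtau) = (-1.007856, 1.355125); Gamma_uuu = 0.002782, Gamma_uuv = -0.008268, Gamma_uvv = -0.004101, Gamma_vuu = -0.075994, Gamma_vuv = 0.225859, Gamma_vvv = 0.112036; k4 = (-1.007856, 1.355125, -0.017879, 0.488398)
  Y <- Y + (h/6)(k1 + 2k2 + 2k3 + k4): u = -0.1507, v = -0.3038, du/dtau = -1.0079, dv/dtau = 1.3552
step 4:
  k1: at (u, v) = (-0.150738, -0.303843), (du/dtau, dv/dtau) = (-1.007874, 1.355153); Gamma_uuu = 0.002781, Gamma_uuv = -0.008265, Gamma_uvv = -0.004101, Gamma_vuu = -0.075998, Gamma_vuv = 0.225837, Gamma_vvv = 0.112039; k1 = (-1.007874, 1.355153, -0.017873, 0.488354)
  k2: at (u, v) = (-0.175935, -0.269964), (du/dtau, dv/dtau) = (-1.008321, 1.367362); Gamma_uuu = 0.002619, Gamma_uuv = -0.005077, Gamma_uvv = -0.003309, Gamma_vuu = -0.103694, Gamma_vuv = 0.200976, Gamma_vvv = 0.130976; k2 = (-1.008321, 1.367362, -0.010477, 0.414732)
  k3: at (u, v) = (-0.175946, -0.269659), (du/dtau, dv/dtau) = (-1.008136, 1.365521); Gamma_uuu = 0.002612, Gamma_uuv = -0.005056, Gamma_uvv = -0.003299, Gamma_vuu = -0.103704, Gamma_vuv = 0.200744, Gamma_vvv = 0.130980; k3 = (-1.008136, 1.365521, -0.010423, 0.413866)
  k4: at (u, v) = (-0.201145, -0.235567), (du/dtau, dv/dtau) = (-1.008395, 1.375846); Gamma_uuu = 0.001882, Gamma_uuv = -0.002435, Gamma_uvv = -0.002079, Gamma_vuu = -0.135581, Gamma_vuv = 0.175422, Gamma_vvv = 0.149789; k4 = (-1.008395, 1.375846, -0.004735, 0.341085)
  Y <- Y + (h/6)(k1 + 2k2 + 2k3 + k4): u = -0.2011, v = -0.2355, du/dtau = -1.0084, dv/dtau = 1.3759

Answer: u = -0.2011, v = -0.2355, du/dtau = -1.0084, dv/dtau = 1.3759


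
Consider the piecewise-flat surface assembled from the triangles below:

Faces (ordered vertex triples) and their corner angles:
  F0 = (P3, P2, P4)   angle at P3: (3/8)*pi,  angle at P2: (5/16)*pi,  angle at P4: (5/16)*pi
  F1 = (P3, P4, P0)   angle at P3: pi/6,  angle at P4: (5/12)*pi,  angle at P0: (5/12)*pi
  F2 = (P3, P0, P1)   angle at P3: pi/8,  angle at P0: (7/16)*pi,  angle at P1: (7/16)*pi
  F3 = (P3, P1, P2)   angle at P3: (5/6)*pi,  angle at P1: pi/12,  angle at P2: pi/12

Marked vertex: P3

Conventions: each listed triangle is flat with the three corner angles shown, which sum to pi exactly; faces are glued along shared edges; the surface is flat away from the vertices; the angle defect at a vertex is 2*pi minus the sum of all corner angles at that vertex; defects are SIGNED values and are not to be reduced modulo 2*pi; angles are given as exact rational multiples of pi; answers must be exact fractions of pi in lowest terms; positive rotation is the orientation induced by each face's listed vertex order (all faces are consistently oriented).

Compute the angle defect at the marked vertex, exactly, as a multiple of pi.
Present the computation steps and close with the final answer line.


Sum of corner angles at P3: (3/2)*pi
defect = 2*pi - (3/2)*pi

Answer: defect(P3) = pi/2


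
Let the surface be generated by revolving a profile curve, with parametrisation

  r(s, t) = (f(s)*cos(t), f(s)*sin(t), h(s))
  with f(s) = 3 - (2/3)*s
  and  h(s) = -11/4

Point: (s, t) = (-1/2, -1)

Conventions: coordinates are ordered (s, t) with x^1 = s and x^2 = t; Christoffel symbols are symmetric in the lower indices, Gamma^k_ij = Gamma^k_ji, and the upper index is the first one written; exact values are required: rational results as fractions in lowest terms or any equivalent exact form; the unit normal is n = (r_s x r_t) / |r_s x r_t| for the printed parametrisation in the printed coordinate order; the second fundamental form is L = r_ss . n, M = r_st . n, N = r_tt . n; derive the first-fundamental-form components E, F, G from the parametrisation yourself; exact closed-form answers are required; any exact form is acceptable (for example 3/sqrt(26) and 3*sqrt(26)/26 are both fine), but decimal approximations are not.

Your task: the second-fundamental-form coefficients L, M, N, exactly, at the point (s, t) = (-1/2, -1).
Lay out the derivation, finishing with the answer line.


f = 10/3, f' = -2/3, f'' = 0, h' = 0, h'' = 0
E = 4/9, F = 0, G = 100/9; answer radicand W^2 = 4/9
unnormalised second-form numerators: l = 0, m = 0, n = 0; L = l/sqrt(4/9), and similarly M = m/sqrt(W^2), N = n/sqrt(W^2)

Answer: L = 0, M = 0, N = 0


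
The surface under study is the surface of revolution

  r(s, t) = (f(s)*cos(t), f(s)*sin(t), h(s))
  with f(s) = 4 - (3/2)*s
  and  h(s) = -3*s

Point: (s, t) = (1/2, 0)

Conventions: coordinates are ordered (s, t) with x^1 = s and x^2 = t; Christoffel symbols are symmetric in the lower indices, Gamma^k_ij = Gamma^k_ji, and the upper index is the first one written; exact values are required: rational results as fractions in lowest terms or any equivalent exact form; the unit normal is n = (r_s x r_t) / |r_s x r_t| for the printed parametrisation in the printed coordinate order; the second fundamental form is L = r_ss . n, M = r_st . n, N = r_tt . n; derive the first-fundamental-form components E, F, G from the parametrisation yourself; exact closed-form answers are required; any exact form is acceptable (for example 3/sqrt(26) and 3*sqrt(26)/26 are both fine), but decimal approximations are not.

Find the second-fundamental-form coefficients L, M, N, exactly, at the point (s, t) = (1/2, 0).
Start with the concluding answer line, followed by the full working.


Answer: L = 0, M = 0, N = -13*sqrt(5)/10

f = 13/4, f' = -3/2, f'' = 0, h' = -3, h'' = 0
E = 45/4, F = 0, G = 169/16; answer radicand W^2 = 45/4
unnormalised second-form numerators: l = 0, m = 0, n = -39/4; L = l/sqrt(45/4), and similarly M = m/sqrt(W^2), N = n/sqrt(W^2)


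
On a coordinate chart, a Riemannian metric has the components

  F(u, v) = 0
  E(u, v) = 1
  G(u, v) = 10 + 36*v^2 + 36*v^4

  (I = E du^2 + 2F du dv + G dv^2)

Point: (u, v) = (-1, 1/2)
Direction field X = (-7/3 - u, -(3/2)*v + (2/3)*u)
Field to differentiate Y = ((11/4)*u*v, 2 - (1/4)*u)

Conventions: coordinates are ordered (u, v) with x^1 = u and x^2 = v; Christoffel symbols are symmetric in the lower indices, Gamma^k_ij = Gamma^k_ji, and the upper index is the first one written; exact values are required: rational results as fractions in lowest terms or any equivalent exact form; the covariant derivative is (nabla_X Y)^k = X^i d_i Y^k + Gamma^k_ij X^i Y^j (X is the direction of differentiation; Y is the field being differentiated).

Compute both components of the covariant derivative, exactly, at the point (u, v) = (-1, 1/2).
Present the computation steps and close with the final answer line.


E = 1, F = 0, G = 85/4 at the point
E_u = 0, E_v = 0, F_u = 0, F_v = 0, G_u = 0, G_v = 54
EG - F^2 = 85/4;  g^inv = (4/85) * [[85/4, 0], [0, 1]]
first-kind symbols [ij,l] = (1/2)(d_i g_jl + d_j g_il - d_l g_ij): [uu,u] = E_u/2 = 0, [uu,v] = F_u - E_v/2 = 0, [uv,u] = E_v/2 = 0, [uv,v] = G_u/2 = 0, [vv,u] = F_v - G_u/2 = 0, [vv,v] = G_v/2 = 27
Gamma^u_ij = (G*[ij,u] - F*[ij,v])/(EG - F^2), Gamma^v_ij = (E*[ij,v] - F*[ij,u])/(EG - F^2)
Gamma_uuu = 0, Gamma_uuv = 0, Gamma_uvv = 0, Gamma_vuu = 0, Gamma_vuv = 0, Gamma_vvv = 108/85
X = (-4/3, -17/12), Y = (-11/8, 9/4) at the point

Answer: (nabla_X Y)^u = 33/16, (nabla_X Y)^v = -223/60


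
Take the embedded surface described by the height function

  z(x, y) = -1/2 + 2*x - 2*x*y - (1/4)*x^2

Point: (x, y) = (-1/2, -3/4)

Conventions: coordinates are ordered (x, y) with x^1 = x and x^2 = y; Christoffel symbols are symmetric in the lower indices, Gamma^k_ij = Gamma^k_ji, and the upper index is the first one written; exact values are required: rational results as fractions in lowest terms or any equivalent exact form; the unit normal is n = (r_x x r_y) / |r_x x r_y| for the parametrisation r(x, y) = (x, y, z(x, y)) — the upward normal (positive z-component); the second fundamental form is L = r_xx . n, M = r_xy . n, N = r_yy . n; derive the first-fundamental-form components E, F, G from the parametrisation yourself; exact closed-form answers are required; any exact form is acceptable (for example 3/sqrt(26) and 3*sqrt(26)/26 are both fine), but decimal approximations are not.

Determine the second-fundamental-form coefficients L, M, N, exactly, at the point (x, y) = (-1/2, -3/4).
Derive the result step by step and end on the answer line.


z_x = 15/4, z_y = 1, z_xx = -1/2, z_xy = -2, z_yy = 0
E = 241/16, F = 15/4, G = 2; answer radicand W^2 = 257/16
unnormalised second-form numerators: l = -1/2, m = -2, n = 0; L = l/sqrt(257/16), and similarly M = m/sqrt(W^2), N = n/sqrt(W^2)

Answer: L = -2*sqrt(257)/257, M = -8*sqrt(257)/257, N = 0


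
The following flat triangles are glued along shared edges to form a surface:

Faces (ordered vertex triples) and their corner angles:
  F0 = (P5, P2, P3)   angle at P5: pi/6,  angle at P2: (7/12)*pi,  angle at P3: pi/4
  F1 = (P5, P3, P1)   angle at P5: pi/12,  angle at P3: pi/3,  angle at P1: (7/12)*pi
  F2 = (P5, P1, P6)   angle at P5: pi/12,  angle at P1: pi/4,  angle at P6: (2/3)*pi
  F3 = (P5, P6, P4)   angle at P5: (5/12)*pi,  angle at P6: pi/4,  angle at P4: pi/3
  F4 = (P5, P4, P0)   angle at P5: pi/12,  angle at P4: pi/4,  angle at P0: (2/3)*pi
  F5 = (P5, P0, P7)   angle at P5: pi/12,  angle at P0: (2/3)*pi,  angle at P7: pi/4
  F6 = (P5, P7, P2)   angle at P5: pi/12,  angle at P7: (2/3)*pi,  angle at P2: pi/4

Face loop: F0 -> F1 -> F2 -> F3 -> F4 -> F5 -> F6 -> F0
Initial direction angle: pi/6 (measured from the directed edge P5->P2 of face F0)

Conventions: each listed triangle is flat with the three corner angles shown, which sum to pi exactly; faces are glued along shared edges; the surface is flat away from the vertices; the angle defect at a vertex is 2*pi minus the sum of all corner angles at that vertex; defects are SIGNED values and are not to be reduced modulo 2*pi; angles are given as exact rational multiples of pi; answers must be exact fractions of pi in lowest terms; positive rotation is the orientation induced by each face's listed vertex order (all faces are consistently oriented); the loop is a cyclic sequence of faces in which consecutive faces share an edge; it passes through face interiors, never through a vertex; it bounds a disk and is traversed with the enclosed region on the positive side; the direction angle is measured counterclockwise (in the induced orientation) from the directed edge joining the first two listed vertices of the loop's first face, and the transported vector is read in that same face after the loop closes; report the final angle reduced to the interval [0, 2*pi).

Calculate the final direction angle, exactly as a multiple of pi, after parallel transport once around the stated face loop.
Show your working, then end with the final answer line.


enclosed vertex P5: corner angles sum to pi, defect = 2*pi - pi = pi
holonomy = initial angle + sum of enclosed defects (mod 2*pi), positive in the induced orientation
final angle = pi/6 + pi = (7/6)*pi (mod 2*pi)

Answer: final direction angle = (7/6)*pi


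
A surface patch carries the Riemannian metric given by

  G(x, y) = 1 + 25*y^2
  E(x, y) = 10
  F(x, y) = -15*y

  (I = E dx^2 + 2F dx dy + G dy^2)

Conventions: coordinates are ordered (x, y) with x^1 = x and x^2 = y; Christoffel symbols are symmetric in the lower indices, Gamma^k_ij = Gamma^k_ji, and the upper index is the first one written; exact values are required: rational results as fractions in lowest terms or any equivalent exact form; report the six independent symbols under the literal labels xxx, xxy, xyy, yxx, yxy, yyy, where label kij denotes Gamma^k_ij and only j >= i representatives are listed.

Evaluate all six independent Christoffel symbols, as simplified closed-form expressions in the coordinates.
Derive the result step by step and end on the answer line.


E = 10; F = -15*y; G = 1 + 25*y^2
Gamma^k_ij = (1/2) g^{kl} (d_i g_jl + d_j g_il - d_l g_ij), with g^inv = (1/(EG-F^2)) [[G, -F], [-F, E]]
first partials: E_x = 0, E_y = 0, F_x = 0, F_y = -15, G_x = 0, G_y = 50*y
D = EG - F^2 = 10 + 25*y^2
expanded: Gamma^x_xx = (G E_x - 2F F_x + F E_y)/(2D), Gamma^x_xy = (G E_y - F G_x)/(2D), Gamma^x_yy = (2G F_y - G G_x - F G_y)/(2D), Gamma^y_xx = (2E F_x - E E_y - F E_x)/(2D), Gamma^y_xy = (E G_x - F E_y)/(2D), Gamma^y_yy = (E G_y - 2F F_y + F G_x)/(2D); substitute and cancel common factors

Answer: Gamma_xxx = 0, Gamma_xxy = 0, Gamma_xyy = -3/(5*y^2 + 2), Gamma_yxx = 0, Gamma_yxy = 0, Gamma_yyy = 5*y/(5*y^2 + 2)


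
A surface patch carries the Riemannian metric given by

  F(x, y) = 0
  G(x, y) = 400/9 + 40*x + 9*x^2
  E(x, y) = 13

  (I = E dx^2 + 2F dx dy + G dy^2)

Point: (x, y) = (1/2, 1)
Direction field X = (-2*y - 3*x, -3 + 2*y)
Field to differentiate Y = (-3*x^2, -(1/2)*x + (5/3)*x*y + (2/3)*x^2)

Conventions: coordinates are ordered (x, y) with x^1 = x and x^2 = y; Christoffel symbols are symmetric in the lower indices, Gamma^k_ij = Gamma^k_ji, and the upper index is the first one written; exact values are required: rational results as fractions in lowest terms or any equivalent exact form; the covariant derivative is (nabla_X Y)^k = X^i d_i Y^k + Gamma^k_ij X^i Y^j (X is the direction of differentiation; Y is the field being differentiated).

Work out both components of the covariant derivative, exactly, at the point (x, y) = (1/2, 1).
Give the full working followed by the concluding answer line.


E = 13, F = 0, G = 2401/36 at the point
E_x = 0, E_y = 0, F_x = 0, F_y = 0, G_x = 49, G_y = 0
EG - F^2 = 31213/36;  g^inv = (36/31213) * [[2401/36, 0], [0, 13]]
first-kind symbols [ij,l] = (1/2)(d_i g_jl + d_j g_il - d_l g_ij): [xx,x] = E_x/2 = 0, [xx,y] = F_x - E_y/2 = 0, [xy,x] = E_y/2 = 0, [xy,y] = G_x/2 = 49/2, [yy,x] = F_y - G_x/2 = -49/2, [yy,y] = G_y/2 = 0
Gamma^x_ij = (G*[ij,x] - F*[ij,y])/(EG - F^2), Gamma^y_ij = (E*[ij,y] - F*[ij,x])/(EG - F^2)
Gamma_xxx = 0, Gamma_xxy = 0, Gamma_xyy = -49/26, Gamma_yxx = 0, Gamma_yxy = 18/49, Gamma_yyy = 0
X = (-7/2, -1), Y = (-3/4, 3/4) at the point

Answer: (nabla_X Y)^x = 1239/104, (nabla_X Y)^y = -389/49


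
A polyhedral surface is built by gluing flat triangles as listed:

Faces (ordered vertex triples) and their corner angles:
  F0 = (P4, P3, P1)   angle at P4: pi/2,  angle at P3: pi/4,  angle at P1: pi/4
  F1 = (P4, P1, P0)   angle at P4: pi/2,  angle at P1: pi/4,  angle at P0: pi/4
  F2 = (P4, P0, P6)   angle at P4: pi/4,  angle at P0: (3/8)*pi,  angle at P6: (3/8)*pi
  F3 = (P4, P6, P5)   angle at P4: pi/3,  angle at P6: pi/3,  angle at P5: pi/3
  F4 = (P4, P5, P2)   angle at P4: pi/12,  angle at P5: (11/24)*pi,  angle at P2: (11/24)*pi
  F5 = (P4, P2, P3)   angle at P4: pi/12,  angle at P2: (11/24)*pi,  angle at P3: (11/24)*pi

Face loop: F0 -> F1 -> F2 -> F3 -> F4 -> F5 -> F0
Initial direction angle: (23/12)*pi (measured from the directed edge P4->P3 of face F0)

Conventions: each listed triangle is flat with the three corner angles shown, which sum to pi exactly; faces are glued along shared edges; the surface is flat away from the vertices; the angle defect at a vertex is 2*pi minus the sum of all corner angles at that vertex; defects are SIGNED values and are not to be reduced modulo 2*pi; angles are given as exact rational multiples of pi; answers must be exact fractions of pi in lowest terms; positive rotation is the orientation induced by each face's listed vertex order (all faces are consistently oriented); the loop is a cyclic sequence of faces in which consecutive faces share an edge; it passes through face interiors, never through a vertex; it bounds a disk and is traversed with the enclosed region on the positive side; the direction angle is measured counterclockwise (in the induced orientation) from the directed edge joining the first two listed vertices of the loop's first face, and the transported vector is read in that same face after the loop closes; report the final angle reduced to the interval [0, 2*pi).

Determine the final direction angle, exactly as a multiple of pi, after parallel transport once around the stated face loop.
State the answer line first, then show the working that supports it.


Answer: final direction angle = pi/6

enclosed vertex P4: corner angles sum to (7/4)*pi, defect = 2*pi - (7/4)*pi = pi/4
transport around the loop rotates by the sum of enclosed defects; add to the initial angle mod 2*pi
final angle = (23/12)*pi + pi/4 = pi/6 (mod 2*pi)


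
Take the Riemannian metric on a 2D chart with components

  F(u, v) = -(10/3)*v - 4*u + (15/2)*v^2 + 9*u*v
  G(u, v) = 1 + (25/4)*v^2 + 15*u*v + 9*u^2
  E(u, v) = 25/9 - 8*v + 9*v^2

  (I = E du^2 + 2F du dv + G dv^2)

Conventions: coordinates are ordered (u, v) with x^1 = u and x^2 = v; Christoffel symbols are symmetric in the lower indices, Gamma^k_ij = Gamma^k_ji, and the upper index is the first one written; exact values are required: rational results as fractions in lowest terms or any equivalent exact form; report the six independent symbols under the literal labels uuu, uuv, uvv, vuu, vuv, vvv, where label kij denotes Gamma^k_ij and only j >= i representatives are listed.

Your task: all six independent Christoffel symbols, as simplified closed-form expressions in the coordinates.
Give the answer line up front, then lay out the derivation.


Answer: Gamma_uuu = 0, Gamma_uuv = (324*v - 144)/(324*u^2 + 540*u*v + 549*v^2 - 288*v + 100), Gamma_uvv = (270*v - 120)/(324*u^2 + 540*u*v + 549*v^2 - 288*v + 100), Gamma_vuu = 0, Gamma_vuv = (324*u + 270*v)/(324*u^2 + 540*u*v + 549*v^2 - 288*v + 100), Gamma_vvv = (270*u + 225*v)/(324*u^2 + 540*u*v + 549*v^2 - 288*v + 100)

E = 25/9 - 8*v + 9*v^2; F = -(10/3)*v - 4*u + (15/2)*v^2 + 9*u*v; G = 1 + (25/4)*v^2 + 15*u*v + 9*u^2
Gamma^k_ij = (1/2) g^{kl} (d_i g_jl + d_j g_il - d_l g_ij), with g^inv = (1/(EG-F^2)) [[G, -F], [-F, E]]
first partials: E_u = 0, E_v = -8 + 18*v, F_u = -4 + 9*v, F_v = -10/3 + 15*v + 9*u, G_u = 15*v + 18*u, G_v = (25/2)*v + 15*u
D = EG - F^2 = 25/9 - 8*v + (61/4)*v^2 + 15*u*v + 9*u^2
expanded: Gamma^u_uu = (G E_u - 2F F_u + F E_v)/(2D), Gamma^u_uv = (G E_v - F G_u)/(2D), Gamma^u_vv = (2G F_v - G G_u - F G_v)/(2D), Gamma^v_uu = (2E F_u - E E_v - F E_u)/(2D), Gamma^v_uv = (E G_u - F E_v)/(2D), Gamma^v_vv = (E G_v - 2F F_v + F G_u)/(2D); substitute and cancel common factors


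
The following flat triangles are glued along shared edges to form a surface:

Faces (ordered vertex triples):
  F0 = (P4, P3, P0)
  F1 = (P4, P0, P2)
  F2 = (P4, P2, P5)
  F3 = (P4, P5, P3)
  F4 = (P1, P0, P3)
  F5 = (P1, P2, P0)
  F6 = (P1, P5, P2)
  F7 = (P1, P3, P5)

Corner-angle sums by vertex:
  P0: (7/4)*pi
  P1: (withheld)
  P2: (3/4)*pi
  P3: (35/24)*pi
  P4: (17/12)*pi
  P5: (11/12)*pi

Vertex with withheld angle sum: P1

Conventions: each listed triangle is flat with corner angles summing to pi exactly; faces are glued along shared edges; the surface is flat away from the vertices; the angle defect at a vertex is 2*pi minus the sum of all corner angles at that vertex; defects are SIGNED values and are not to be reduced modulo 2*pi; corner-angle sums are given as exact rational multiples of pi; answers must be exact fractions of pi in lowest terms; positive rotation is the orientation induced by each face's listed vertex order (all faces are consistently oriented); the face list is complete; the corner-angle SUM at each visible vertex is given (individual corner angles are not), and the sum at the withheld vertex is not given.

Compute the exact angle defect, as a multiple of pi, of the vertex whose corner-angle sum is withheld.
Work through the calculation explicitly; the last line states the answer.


V = 6, E = 12, F = 8; chi = V - E + F = 2
Gauss-Bonnet: total defect = 2*pi*chi = 4*pi; visible defects sum to (89/24)*pi

Answer: defect(P1) = (7/24)*pi


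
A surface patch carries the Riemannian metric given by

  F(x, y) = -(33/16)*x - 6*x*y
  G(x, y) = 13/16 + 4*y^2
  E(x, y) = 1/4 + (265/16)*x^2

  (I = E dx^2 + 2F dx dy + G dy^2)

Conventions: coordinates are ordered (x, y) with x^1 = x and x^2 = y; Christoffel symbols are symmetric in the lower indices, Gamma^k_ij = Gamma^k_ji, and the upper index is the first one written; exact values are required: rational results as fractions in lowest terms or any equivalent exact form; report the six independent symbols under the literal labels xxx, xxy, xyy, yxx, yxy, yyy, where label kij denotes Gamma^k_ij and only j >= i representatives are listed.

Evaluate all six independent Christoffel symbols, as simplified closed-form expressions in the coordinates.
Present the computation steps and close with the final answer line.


E = 1/4 + (265/16)*x^2; F = -(33/16)*x - 6*x*y; G = 13/16 + 4*y^2
Gamma^k_ij = (1/2) g^{kl} (d_i g_jl + d_j g_il - d_l g_ij), with g^inv = (1/(EG-F^2)) [[G, -F], [-F, E]]
first partials: E_x = (265/8)*x, E_y = 0, F_x = -33/16 - 6*y, F_y = -6*x, G_x = 0, G_y = 8*y
D = EG - F^2 = 13/64 + y^2 + (589/64)*x^2 - (99/4)*x^2*y + (121/4)*x^2*y^2
expanded: Gamma^x_xx = (G E_x - 2F F_x + F E_y)/(2D), Gamma^x_xy = (G E_y - F G_x)/(2D), Gamma^x_yy = (2G F_y - G G_x - F G_y)/(2D), Gamma^y_xx = (2E F_x - E E_y - F E_x)/(2D), Gamma^y_xy = (E G_x - F E_y)/(2D), Gamma^y_yy = (E G_y - 2F F_y + F G_x)/(2D); substitute and cancel common factors

Answer: Gamma_xxx = (1936*x*y^2 - 1584*x*y + 589*x)/(1936*x^2*y^2 - 1584*x^2*y + 589*x^2 + 64*y^2 + 13), Gamma_xxy = 0, Gamma_xyy = (528*x*y - 312*x)/(1936*x^2*y^2 - 1584*x^2*y + 589*x^2 + 64*y^2 + 13), Gamma_yxx = (-96*y - 33)/(1936*x^2*y^2 - 1584*x^2*y + 589*x^2 + 64*y^2 + 13), Gamma_yxy = 0, Gamma_yyy = (1936*x^2*y - 792*x^2 + 64*y)/(1936*x^2*y^2 - 1584*x^2*y + 589*x^2 + 64*y^2 + 13)


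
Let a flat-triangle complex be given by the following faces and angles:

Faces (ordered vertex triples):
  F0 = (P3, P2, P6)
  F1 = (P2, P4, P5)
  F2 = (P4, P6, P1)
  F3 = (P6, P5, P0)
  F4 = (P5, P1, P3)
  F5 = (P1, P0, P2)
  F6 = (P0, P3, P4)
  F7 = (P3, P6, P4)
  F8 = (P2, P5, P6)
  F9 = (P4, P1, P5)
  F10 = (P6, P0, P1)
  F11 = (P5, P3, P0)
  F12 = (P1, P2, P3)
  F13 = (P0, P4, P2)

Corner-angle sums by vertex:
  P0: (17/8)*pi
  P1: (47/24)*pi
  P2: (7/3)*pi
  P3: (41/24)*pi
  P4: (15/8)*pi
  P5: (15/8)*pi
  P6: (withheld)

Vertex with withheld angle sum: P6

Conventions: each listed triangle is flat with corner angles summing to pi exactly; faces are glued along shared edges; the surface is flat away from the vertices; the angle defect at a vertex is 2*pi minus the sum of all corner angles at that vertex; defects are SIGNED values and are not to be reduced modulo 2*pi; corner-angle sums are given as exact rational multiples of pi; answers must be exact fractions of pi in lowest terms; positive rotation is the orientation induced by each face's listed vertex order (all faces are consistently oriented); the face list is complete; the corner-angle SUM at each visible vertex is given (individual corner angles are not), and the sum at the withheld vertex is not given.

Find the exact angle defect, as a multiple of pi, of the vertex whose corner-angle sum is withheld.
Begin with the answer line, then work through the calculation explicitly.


Answer: defect(P6) = -pi/8

V = 7, E = 21, F = 14; chi = V - E + F = 0
Gauss-Bonnet: total defect = 2*pi*chi = 0; visible defects sum to pi/8
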